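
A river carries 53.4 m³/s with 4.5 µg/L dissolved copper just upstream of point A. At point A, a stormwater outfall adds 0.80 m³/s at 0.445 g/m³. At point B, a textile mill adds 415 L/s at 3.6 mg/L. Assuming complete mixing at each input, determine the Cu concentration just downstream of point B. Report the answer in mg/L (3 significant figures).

0.0383 mg/L

4.5 µg/L = 0.0045 mg/L.
After input A: C = (53.4·0.0045 + 0.8·0.445) / 54.2 = 0.011 mg/L.
415 L/s = 0.415 m³/s.
After input B: C = (54.2·0.011 + 0.415·3.6) / 54.61 = 0.03827 mg/L.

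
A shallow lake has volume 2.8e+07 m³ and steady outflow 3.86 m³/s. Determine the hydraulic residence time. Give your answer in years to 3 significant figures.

0.230 yr

Q = 3.86 m³/s × 3.156e+07 s/yr = 1.218e+08 m³/yr.
Hydraulic residence time τ = V/Q = 2.8e+07/1.218e+08 = 0.2299 yr.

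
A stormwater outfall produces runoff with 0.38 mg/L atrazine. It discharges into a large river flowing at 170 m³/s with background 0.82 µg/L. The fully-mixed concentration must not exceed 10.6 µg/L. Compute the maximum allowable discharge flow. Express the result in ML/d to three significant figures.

389 ML/d

0.82 µg/L = 0.00082 mg/L.
10.6 µg/L = 0.0106 mg/L.
Mass balance at complete mixing: C_std·(Q_w + Q_r) = Q_w·C_e + Q_r·C_b.
Rearranging, Q_w = Q_r·(C_std − C_b)/(C_e − C_std) = 170·(0.0106 − 0.00082) / (0.38 − 0.0106) = 4.501 m³/s.
= 388.9 ML/d.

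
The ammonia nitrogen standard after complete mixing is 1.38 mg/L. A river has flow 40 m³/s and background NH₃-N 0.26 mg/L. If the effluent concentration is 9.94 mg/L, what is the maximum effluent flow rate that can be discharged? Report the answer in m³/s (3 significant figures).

5.23 m³/s

Mass balance at complete mixing: C_std·(Q_w + Q_r) = Q_w·C_e + Q_r·C_b.
Rearranging, Q_w = Q_r·(C_std − C_b)/(C_e − C_std) = 40·(1.38 − 0.26) / (9.94 − 1.38) = 5.234 m³/s.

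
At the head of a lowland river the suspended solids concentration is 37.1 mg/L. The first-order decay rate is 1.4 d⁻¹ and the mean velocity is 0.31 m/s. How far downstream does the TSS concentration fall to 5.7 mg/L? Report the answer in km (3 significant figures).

From C = C₀·e^(−kt), t = ln(C₀/C)/k = ln(37.1/5.7)/1.4 = 1.873/1.4 = 1.338 d.
Distance = v·t = 0.31 m/s × 1.156e+05 s = 3.584e+04 m = 35.84 km.

35.8 km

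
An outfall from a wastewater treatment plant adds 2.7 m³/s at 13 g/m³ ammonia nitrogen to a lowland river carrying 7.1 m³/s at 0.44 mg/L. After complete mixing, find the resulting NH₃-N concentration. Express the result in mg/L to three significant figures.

Conservation of mass across the mixing zone: C = (2.7·13 + 7.1·0.44) / (2.7 + 7.1) = 38.22/9.8 = 3.9 mg/L.

3.90 mg/L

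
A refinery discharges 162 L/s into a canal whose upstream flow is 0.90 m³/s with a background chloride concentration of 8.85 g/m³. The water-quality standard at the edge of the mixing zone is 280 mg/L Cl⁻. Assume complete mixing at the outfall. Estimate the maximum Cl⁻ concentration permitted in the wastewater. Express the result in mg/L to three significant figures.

162 L/s = 0.162 m³/s.
Mass balance: 280·1.062 = 0.162·Cₑ + 0.9·8.85.
Cₑ = (297.4 − 7.965) / 0.162 = 1786 mg/L.

1790 mg/L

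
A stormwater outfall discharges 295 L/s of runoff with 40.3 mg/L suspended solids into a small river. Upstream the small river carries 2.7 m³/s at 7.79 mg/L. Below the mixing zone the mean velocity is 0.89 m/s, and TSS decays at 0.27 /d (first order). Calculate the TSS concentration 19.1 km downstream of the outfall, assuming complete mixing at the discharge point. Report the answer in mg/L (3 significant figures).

295 L/s = 0.295 m³/s.
After complete mixing, C₀ = (0.295·40.3 + 2.7·7.79) / 2.995 = 10.99 mg/L.
Travel time t = 1.91e+04 m / 0.89 m/s = 2.146e+04 s = 0.2484 d.
C = 10.99·exp(−0.27·0.2484) = 10.99·0.9351 = 10.28 mg/L.

10.3 mg/L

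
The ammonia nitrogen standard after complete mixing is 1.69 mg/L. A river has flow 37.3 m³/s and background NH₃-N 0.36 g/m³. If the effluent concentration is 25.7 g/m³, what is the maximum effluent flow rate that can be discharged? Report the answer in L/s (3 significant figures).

Mass balance at complete mixing: C_std·(Q_w + Q_r) = Q_w·C_e + Q_r·C_b.
Rearranging, Q_w = Q_r·(C_std − C_b)/(C_e − C_std) = 37.3·(1.69 − 0.36) / (25.7 − 1.69) = 2.066 m³/s.
= 2066 L/s.

2070 L/s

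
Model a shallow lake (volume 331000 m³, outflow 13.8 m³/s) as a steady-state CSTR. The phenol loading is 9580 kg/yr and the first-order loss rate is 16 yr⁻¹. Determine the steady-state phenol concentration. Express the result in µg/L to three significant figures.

21.7 µg/L

Outflow Q = 13.8 m³/s × 3.156e+07 s/yr = 4.355e+08 m³/yr.
Steady-state CSTR mass balance: W = Q·C + k·V·C, so C = W/(Q + kV).
Q + kV = 4.355e+08 + 16·331000 = 4.408e+08 m³/yr.
C = 9580/4.408e+08 = 2.173e-05 kg/m³ = 0.02173 mg/L = 21.73 µg/L.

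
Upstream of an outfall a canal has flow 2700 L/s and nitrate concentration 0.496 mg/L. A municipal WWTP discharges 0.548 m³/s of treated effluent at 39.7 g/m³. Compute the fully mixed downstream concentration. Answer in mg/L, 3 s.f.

2700 L/s = 2.7 m³/s.
Flow-weighted mixing gives C = (0.548·39.7 + 2.7·0.496) / (0.548 + 2.7) = 23.09/3.248 = 7.11 mg/L.

7.11 mg/L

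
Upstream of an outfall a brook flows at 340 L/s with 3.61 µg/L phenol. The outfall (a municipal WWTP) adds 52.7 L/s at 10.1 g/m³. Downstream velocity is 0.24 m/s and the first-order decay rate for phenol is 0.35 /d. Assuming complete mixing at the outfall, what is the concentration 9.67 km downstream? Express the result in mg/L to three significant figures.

1.15 mg/L

52.7 L/s = 0.0527 m³/s.
340 L/s = 0.34 m³/s.
3.61 µg/L = 0.00361 mg/L.
After complete mixing, C₀ = (0.0527·10.1 + 0.34·0.00361) / 0.3927 = 1.359 mg/L.
Travel time t = 9670 m / 0.24 m/s = 4.029e+04 s = 0.4663 d.
C = 1.359·exp(−0.35·0.4663) = 1.359·0.8494 = 1.154 mg/L.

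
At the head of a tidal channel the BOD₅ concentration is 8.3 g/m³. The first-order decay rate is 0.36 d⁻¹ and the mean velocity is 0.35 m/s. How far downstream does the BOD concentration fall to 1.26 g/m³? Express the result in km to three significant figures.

From C = C₀·e^(−kt), t = ln(C₀/C)/k = ln(8.3/1.26)/0.36 = 1.885/0.36 = 5.237 d.
Distance = v·t = 0.35 m/s × 4.524e+05 s = 1.584e+05 m = 158.4 km.

158 km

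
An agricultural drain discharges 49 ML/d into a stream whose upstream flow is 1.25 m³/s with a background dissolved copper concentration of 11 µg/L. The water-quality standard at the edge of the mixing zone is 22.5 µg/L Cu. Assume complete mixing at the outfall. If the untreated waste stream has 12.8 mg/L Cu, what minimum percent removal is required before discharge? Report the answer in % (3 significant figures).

99.6 %

49 ML/d = 0.5671 m³/s.
11 µg/L = 0.011 mg/L.
22.5 µg/L = 0.0225 mg/L.
Mass balance: 0.0225·1.817 = 0.5671·Cₑ + 1.25·0.011.
Cₑ = (0.04089 − 0.01375) / 0.5671 = 0.04785 mg/L.
Required removal = 1 − 0.04785/12.8 = 99.63 %.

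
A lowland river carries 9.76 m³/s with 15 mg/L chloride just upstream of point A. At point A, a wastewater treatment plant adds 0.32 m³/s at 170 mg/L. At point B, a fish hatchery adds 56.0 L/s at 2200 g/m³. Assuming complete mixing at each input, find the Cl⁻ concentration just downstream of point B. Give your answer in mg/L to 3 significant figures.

After input A: C = (9.76·15 + 0.32·170) / 10.08 = 19.92 mg/L.
56.0 L/s = 0.056 m³/s.
After input B: C = (10.08·19.92 + 0.056·2200) / 10.14 = 31.97 mg/L.

32.0 mg/L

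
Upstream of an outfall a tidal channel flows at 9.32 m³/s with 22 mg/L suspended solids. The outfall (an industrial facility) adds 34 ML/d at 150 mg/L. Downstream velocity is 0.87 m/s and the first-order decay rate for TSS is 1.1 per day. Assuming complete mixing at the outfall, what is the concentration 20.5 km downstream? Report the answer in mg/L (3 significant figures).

34 ML/d = 0.3935 m³/s.
After complete mixing, C₀ = (0.3935·150 + 9.32·22) / 9.714 = 27.19 mg/L.
Travel time t = 2.05e+04 m / 0.87 m/s = 2.356e+04 s = 0.2727 d.
C = 27.19·exp(−1.1·0.2727) = 27.19·0.7408 = 20.14 mg/L.

20.1 mg/L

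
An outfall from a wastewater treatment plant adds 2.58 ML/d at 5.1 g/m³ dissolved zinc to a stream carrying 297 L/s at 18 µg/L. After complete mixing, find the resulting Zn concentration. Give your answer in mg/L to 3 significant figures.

0.482 mg/L

2.58 ML/d = 0.02986 m³/s.
297 L/s = 0.297 m³/s.
18 µg/L = 0.018 mg/L.
Flow-weighted mixing gives C = (0.02986·5.1 + 0.297·0.018) / (0.02986 + 0.297) = 0.1576/0.3269 = 0.4823 mg/L.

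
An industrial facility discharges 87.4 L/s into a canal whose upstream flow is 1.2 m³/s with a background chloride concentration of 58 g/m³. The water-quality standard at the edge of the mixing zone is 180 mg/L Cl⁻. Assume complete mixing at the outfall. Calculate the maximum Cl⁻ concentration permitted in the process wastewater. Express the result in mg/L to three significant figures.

87.4 L/s = 0.0874 m³/s.
Mass balance: 180·1.287 = 0.0874·Cₑ + 1.2·58.
Cₑ = (231.7 − 69.6) / 0.0874 = 1855 mg/L.

1860 mg/L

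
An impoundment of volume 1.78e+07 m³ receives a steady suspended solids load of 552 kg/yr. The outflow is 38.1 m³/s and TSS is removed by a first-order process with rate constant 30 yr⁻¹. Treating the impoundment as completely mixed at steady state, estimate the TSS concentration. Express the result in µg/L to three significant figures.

0.318 µg/L

Outflow Q = 38.1 m³/s × 3.156e+07 s/yr = 1.202e+09 m³/yr.
Steady-state CSTR mass balance: W = Q·C + k·V·C, so C = W/(Q + kV).
Q + kV = 1.202e+09 + 30·1.78e+07 = 1.736e+09 m³/yr.
C = 552/1.736e+09 = 3.179e-07 kg/m³ = 0.0003179 mg/L = 0.3179 µg/L.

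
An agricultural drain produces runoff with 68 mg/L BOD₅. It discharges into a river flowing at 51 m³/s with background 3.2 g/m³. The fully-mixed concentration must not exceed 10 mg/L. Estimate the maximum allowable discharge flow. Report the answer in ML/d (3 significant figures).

517 ML/d

Mass balance at complete mixing: C_std·(Q_w + Q_r) = Q_w·C_e + Q_r·C_b.
Rearranging, Q_w = Q_r·(C_std − C_b)/(C_e − C_std) = 51·(10 − 3.2) / (68 − 10) = 5.979 m³/s.
= 516.6 ML/d.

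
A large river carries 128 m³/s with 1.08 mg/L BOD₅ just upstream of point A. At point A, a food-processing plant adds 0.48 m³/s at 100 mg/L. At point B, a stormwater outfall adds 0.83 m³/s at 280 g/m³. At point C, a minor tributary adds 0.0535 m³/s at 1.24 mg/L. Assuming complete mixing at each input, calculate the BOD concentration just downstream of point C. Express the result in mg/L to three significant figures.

3.24 mg/L

After input A: C = (128·1.08 + 0.48·100) / 128.5 = 1.45 mg/L.
After input B: C = (128.5·1.45 + 0.83·280) / 129.3 = 3.237 mg/L.
After input C: C = (129.3·3.237 + 0.0535·1.24) / 129.4 = 3.237 mg/L.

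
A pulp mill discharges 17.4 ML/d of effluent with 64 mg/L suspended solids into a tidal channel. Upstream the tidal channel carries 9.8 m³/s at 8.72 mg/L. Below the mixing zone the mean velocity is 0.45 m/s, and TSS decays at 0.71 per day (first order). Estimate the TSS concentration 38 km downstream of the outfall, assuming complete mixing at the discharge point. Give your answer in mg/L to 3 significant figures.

17.4 ML/d = 0.2014 m³/s.
After complete mixing, C₀ = (0.2014·64 + 9.8·8.72) / 10 = 9.833 mg/L.
Travel time t = 3.8e+04 m / 0.45 m/s = 8.444e+04 s = 0.9774 d.
C = 9.833·exp(−0.71·0.9774) = 9.833·0.4996 = 4.913 mg/L.

4.91 mg/L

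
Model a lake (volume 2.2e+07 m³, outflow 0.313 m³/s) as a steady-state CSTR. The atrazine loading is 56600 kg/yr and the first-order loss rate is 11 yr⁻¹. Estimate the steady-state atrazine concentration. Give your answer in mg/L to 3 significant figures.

0.225 mg/L

Outflow Q = 0.313 m³/s × 3.156e+07 s/yr = 9.878e+06 m³/yr.
Steady-state CSTR mass balance: W = Q·C + k·V·C, so C = W/(Q + kV).
Q + kV = 9.878e+06 + 11·2.2e+07 = 2.519e+08 m³/yr.
C = 56600/2.519e+08 = 0.0002247 kg/m³ = 0.2247 mg/L.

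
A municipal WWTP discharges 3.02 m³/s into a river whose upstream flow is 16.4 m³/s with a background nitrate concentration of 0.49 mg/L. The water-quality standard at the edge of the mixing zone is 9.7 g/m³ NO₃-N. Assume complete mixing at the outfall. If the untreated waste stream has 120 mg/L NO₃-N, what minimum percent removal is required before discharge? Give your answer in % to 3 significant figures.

50.2 %

Mass balance: 9.7·19.42 = 3.02·Cₑ + 16.4·0.49.
Cₑ = (188.4 − 8.036) / 3.02 = 59.71 mg/L.
Required removal = 1 − 59.71/120 = 50.24 %.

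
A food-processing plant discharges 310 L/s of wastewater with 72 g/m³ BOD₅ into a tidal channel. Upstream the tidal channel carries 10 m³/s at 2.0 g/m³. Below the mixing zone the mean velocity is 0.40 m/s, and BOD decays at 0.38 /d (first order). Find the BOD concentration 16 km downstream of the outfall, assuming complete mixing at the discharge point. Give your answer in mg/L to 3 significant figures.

3.44 mg/L

310 L/s = 0.31 m³/s.
After complete mixing, C₀ = (0.31·72 + 10·2) / 10.31 = 4.105 mg/L.
Travel time t = 1.6e+04 m / 0.40 m/s = 4e+04 s = 0.463 d.
C = 4.105·exp(−0.38·0.463) = 4.105·0.8387 = 3.443 mg/L.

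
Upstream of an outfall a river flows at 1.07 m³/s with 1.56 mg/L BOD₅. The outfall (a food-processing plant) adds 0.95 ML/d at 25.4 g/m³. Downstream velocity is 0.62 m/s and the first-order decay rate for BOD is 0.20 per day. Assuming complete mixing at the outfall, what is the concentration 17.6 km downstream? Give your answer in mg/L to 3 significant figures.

0.95 ML/d = 0.011 m³/s.
After complete mixing, C₀ = (0.011·25.4 + 1.07·1.56) / 1.081 = 1.802 mg/L.
Travel time t = 1.76e+04 m / 0.62 m/s = 2.839e+04 s = 0.3286 d.
C = 1.802·exp(−0.20·0.3286) = 1.802·0.9364 = 1.688 mg/L.

1.69 mg/L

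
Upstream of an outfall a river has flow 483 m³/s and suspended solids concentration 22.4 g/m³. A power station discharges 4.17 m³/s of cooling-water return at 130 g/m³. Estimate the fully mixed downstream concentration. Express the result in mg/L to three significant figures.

23.3 mg/L

By mass balance at complete mixing, C = (4.17·130 + 483·22.4) / (4.17 + 483) = 1.136e+04/487.2 = 23.32 mg/L.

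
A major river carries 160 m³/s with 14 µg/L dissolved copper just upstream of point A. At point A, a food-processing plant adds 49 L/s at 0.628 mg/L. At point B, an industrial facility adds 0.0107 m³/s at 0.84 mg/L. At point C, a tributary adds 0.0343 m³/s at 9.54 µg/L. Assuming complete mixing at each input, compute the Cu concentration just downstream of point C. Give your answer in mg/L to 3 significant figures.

14 µg/L = 0.014 mg/L.
49 L/s = 0.049 m³/s.
After input A: C = (160·0.014 + 0.049·0.628) / 160 = 0.01419 mg/L.
After input B: C = (160·0.01419 + 0.0107·0.84) / 160.1 = 0.01424 mg/L.
9.54 µg/L = 0.00954 mg/L.
After input C: C = (160.1·0.01424 + 0.0343·0.00954) / 160.1 = 0.01424 mg/L.

0.0142 mg/L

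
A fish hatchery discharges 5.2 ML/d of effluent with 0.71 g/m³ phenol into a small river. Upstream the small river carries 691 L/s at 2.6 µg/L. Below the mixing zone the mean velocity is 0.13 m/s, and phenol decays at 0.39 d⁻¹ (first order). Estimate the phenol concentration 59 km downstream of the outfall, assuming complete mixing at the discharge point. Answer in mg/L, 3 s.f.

0.00764 mg/L

5.2 ML/d = 0.06019 m³/s.
691 L/s = 0.691 m³/s.
2.6 µg/L = 0.0026 mg/L.
After complete mixing, C₀ = (0.06019·0.71 + 0.691·0.0026) / 0.7512 = 0.05928 mg/L.
Travel time t = 5.9e+04 m / 0.13 m/s = 4.538e+05 s = 5.253 d.
C = 0.05928·exp(−0.39·5.253) = 0.05928·0.1289 = 0.007642 mg/L.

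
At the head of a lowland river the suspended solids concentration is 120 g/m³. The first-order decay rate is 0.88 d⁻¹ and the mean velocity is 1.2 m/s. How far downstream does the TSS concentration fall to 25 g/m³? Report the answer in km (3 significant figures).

185 km

From C = C₀·e^(−kt), t = ln(C₀/C)/k = ln(120/25)/0.88 = 1.569/0.88 = 1.783 d.
Distance = v·t = 1.2 m/s × 1.54e+05 s = 1.848e+05 m = 184.8 km.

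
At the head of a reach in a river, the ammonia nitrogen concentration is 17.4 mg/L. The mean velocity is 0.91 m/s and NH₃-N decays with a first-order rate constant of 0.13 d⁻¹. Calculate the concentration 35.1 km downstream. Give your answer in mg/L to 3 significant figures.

Travel time t = 35.1 km / 0.91 m/s = 3.51e+04/0.91 = 3.857e+04 s = 0.4464 d.
First-order decay: C = 17.4·exp(−0.13·0.4464) = 17.4·0.9436 = 16.42 mg/L.

16.4 mg/L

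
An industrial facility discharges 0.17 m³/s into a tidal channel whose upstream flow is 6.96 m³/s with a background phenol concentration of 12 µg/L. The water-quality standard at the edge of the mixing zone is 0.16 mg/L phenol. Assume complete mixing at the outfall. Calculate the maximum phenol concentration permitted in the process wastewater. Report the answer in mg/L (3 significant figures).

12 µg/L = 0.012 mg/L.
Mass balance: 0.16·7.13 = 0.17·Cₑ + 6.96·0.012.
Cₑ = (1.141 − 0.08352) / 0.17 = 6.219 mg/L.

6.22 mg/L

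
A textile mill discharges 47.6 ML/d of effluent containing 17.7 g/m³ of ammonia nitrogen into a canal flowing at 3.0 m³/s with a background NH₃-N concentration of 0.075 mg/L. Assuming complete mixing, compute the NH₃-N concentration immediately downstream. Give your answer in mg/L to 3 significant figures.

2.81 mg/L

47.6 ML/d = 0.5509 m³/s.
Conservation of mass across the mixing zone: C = (0.5509·17.7 + 3·0.075) / (0.5509 + 3) = 9.976/3.551 = 2.81 mg/L.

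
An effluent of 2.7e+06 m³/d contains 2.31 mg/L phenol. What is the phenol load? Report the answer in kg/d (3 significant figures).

6240 kg/d

2.7e+06 m³/d = 31.25 m³/s.
Mass flux = Q·C = 31.25 m³/s × 2.31 g/m³ = 72.19 g/s.
= 72.19 g/s × 86.4 = 6237 kg/d.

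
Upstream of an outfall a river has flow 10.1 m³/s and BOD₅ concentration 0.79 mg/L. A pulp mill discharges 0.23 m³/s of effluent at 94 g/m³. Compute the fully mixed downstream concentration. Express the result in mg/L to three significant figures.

Conservation of mass across the mixing zone: C = (0.23·94 + 10.1·0.79) / (0.23 + 10.1) = 29.6/10.33 = 2.865 mg/L.

2.87 mg/L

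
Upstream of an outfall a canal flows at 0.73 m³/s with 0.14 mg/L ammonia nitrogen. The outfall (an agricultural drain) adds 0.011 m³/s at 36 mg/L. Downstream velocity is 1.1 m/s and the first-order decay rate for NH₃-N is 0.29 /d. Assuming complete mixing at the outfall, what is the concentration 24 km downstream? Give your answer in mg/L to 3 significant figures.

After complete mixing, C₀ = (0.011·36 + 0.73·0.14) / 0.741 = 0.6723 mg/L.
Travel time t = 2.4e+04 m / 1.1 m/s = 2.182e+04 s = 0.2525 d.
C = 0.6723·exp(−0.29·0.2525) = 0.6723·0.9294 = 0.6249 mg/L.

0.625 mg/L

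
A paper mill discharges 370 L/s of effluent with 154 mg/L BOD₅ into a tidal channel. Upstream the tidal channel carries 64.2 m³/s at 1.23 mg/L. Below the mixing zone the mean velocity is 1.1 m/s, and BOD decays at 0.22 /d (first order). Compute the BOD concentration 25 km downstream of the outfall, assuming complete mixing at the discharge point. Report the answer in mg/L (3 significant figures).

370 L/s = 0.37 m³/s.
After complete mixing, C₀ = (0.37·154 + 64.2·1.23) / 64.57 = 2.105 mg/L.
Travel time t = 2.5e+04 m / 1.1 m/s = 2.273e+04 s = 0.263 d.
C = 2.105·exp(−0.22·0.263) = 2.105·0.9438 = 1.987 mg/L.

1.99 mg/L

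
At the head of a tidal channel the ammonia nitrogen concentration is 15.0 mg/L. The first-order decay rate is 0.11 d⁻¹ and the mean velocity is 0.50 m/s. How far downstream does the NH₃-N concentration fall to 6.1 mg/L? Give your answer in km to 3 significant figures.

353 km

From C = C₀·e^(−kt), t = ln(C₀/C)/k = ln(15.0/6.1)/0.11 = 0.8998/0.11 = 8.18 d.
Distance = v·t = 0.50 m/s × 7.067e+05 s = 3.534e+05 m = 353.4 km.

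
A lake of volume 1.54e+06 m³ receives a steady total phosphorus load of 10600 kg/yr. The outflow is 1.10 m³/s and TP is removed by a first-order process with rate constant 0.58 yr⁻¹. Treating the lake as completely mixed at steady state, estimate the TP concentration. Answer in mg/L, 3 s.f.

Outflow Q = 1.10 m³/s × 3.156e+07 s/yr = 3.471e+07 m³/yr.
Steady-state CSTR mass balance: W = Q·C + k·V·C, so C = W/(Q + kV).
Q + kV = 3.471e+07 + 0.58·1.54e+06 = 3.561e+07 m³/yr.
C = 10600/3.561e+07 = 0.0002977 kg/m³ = 0.2977 mg/L.

0.298 mg/L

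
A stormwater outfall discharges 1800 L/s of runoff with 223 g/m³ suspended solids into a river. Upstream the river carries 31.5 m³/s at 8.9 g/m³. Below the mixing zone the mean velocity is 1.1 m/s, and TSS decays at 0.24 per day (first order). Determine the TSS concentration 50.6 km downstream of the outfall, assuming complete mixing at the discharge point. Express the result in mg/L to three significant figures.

1800 L/s = 1.8 m³/s.
After complete mixing, C₀ = (1.8·223 + 31.5·8.9) / 33.3 = 20.47 mg/L.
Travel time t = 5.06e+04 m / 1.1 m/s = 4.6e+04 s = 0.5324 d.
C = 20.47·exp(−0.24·0.5324) = 20.47·0.88 = 18.02 mg/L.

18.0 mg/L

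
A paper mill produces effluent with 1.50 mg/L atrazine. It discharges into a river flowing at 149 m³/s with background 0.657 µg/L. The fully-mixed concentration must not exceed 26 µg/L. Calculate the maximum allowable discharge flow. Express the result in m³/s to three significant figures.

2.56 m³/s

0.657 µg/L = 0.000657 mg/L.
26 µg/L = 0.026 mg/L.
Mass balance at complete mixing: C_std·(Q_w + Q_r) = Q_w·C_e + Q_r·C_b.
Rearranging, Q_w = Q_r·(C_std − C_b)/(C_e − C_std) = 149·(0.026 − 0.000657) / (1.5 − 0.026) = 2.562 m³/s.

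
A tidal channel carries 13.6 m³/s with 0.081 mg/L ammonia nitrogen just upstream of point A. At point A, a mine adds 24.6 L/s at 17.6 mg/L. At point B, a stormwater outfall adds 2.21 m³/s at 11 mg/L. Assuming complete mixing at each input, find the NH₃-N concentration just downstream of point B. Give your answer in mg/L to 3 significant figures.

24.6 L/s = 0.0246 m³/s.
After input A: C = (13.6·0.081 + 0.0246·17.6) / 13.62 = 0.1126 mg/L.
After input B: C = (13.62·0.1126 + 2.21·11) / 15.83 = 1.632 mg/L.

1.63 mg/L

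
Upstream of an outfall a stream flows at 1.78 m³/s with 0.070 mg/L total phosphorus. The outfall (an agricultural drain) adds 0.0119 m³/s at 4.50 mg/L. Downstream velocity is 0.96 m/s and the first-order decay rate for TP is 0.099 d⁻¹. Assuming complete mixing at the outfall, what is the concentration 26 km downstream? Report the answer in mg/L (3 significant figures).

0.0964 mg/L

After complete mixing, C₀ = (0.0119·4.5 + 1.78·0.07) / 1.792 = 0.09942 mg/L.
Travel time t = 2.6e+04 m / 0.96 m/s = 2.708e+04 s = 0.3135 d.
C = 0.09942·exp(−0.099·0.3135) = 0.09942·0.9694 = 0.09638 mg/L.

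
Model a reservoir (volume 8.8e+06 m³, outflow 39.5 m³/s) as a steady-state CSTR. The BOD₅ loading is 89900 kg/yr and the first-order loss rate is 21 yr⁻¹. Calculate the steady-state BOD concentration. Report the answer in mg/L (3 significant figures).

0.0628 mg/L

Outflow Q = 39.5 m³/s × 3.156e+07 s/yr = 1.247e+09 m³/yr.
Steady-state CSTR mass balance: W = Q·C + k·V·C, so C = W/(Q + kV).
Q + kV = 1.247e+09 + 21·8.8e+06 = 1.431e+09 m³/yr.
C = 89900/1.431e+09 = 6.281e-05 kg/m³ = 0.06281 mg/L.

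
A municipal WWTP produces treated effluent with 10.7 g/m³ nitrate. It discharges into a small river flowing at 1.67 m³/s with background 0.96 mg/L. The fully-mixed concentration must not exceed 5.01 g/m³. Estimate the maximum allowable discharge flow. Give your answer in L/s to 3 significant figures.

1190 L/s

Mass balance at complete mixing: C_std·(Q_w + Q_r) = Q_w·C_e + Q_r·C_b.
Rearranging, Q_w = Q_r·(C_std − C_b)/(C_e − C_std) = 1.67·(5.01 − 0.96) / (10.7 − 5.01) = 1.189 m³/s.
= 1189 L/s.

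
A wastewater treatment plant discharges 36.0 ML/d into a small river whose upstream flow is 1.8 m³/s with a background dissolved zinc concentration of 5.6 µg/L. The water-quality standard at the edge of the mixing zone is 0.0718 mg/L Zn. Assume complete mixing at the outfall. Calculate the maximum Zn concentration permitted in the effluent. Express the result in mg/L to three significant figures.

36.0 ML/d = 0.4167 m³/s.
5.6 µg/L = 0.0056 mg/L.
Mass balance: 0.0718·2.217 = 0.4167·Cₑ + 1.8·0.0056.
Cₑ = (0.1592 − 0.01008) / 0.4167 = 0.3578 mg/L.

0.358 mg/L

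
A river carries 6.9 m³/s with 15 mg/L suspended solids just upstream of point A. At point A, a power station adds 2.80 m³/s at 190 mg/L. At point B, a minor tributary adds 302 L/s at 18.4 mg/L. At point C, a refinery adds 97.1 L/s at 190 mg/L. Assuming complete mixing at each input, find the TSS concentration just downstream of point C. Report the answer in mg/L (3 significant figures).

65.3 mg/L

After input A: C = (6.9·15 + 2.8·190) / 9.7 = 65.52 mg/L.
302 L/s = 0.302 m³/s.
After input B: C = (9.7·65.52 + 0.302·18.4) / 10 = 64.09 mg/L.
97.1 L/s = 0.0971 m³/s.
After input C: C = (10·64.09 + 0.0971·190) / 10.1 = 65.3 mg/L.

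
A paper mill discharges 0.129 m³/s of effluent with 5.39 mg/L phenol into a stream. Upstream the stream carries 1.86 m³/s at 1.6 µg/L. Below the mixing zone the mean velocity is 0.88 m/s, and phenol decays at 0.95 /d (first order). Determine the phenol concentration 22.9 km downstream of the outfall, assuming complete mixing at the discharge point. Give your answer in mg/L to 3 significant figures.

1.6 µg/L = 0.0016 mg/L.
After complete mixing, C₀ = (0.129·5.39 + 1.86·0.0016) / 1.989 = 0.3511 mg/L.
Travel time t = 2.29e+04 m / 0.88 m/s = 2.602e+04 s = 0.3012 d.
C = 0.3511·exp(−0.95·0.3012) = 0.3511·0.7512 = 0.2637 mg/L.

0.264 mg/L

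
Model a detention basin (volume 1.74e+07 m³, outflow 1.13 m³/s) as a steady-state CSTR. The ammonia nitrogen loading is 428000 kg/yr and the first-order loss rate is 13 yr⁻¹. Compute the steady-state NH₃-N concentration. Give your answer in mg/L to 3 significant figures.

1.63 mg/L

Outflow Q = 1.13 m³/s × 3.156e+07 s/yr = 3.566e+07 m³/yr.
Steady-state CSTR mass balance: W = Q·C + k·V·C, so C = W/(Q + kV).
Q + kV = 3.566e+07 + 13·1.74e+07 = 2.619e+08 m³/yr.
C = 428000/2.619e+08 = 0.001634 kg/m³ = 1.634 mg/L.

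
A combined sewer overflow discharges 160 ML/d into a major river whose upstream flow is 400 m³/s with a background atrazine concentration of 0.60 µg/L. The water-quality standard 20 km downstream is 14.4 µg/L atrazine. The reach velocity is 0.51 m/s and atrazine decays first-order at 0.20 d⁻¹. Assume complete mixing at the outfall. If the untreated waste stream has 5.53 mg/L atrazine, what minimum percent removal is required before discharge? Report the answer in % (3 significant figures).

40.5 %

160 ML/d = 1.852 m³/s.
0.60 µg/L = 0.0006 mg/L.
14.4 µg/L = 0.0144 mg/L.
Travel time to the compliance point: t = 2e+04/0.51 = 3.922e+04 s = 0.4539 d; decay factor exp(−0.20·0.4539) = 0.9132.
So the concentration just after mixing may be at most 0.0144/0.9132 = 0.01577 mg/L.
Mass balance: 0.01577·401.9 = 1.852·Cₑ + 400·0.0006.
Cₑ = (6.337 − 0.24) / 1.852 = 3.292 mg/L.
Required removal = 1 − 3.292/5.53 = 40.47 %.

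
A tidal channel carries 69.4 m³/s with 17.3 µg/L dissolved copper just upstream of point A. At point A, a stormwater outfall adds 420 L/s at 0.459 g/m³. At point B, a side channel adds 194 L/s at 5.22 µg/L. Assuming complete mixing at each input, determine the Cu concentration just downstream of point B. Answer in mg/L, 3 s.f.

0.0199 mg/L

17.3 µg/L = 0.0173 mg/L.
420 L/s = 0.42 m³/s.
After input A: C = (69.4·0.0173 + 0.42·0.459) / 69.82 = 0.01996 mg/L.
194 L/s = 0.194 m³/s.
5.22 µg/L = 0.00522 mg/L.
After input B: C = (69.82·0.01996 + 0.194·0.00522) / 70.01 = 0.01992 mg/L.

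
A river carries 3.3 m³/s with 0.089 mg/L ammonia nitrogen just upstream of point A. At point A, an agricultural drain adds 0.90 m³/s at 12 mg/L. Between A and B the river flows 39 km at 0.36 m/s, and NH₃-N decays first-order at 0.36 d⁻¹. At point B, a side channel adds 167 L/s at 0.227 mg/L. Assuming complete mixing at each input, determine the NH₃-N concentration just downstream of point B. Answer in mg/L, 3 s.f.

1.63 mg/L

After input A: C = (3.3·0.089 + 0.9·12) / 4.2 = 2.641 mg/L.
Over the 39 km reach to input B (t = 1.083e+05 s = 1.254 d), decay gives C = 2.641·exp(−0.36·1.254) = 1.682 mg/L.
167 L/s = 0.167 m³/s.
After input B: C = (4.2·1.682 + 0.167·0.227) / 4.367 = 1.626 mg/L.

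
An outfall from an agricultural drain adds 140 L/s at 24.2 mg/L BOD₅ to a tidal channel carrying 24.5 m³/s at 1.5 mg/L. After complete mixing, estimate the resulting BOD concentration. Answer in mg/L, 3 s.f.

140 L/s = 0.14 m³/s.
By mass balance at complete mixing, C = (0.14·24.2 + 24.5·1.5) / (0.14 + 24.5) = 40.14/24.64 = 1.629 mg/L.

1.63 mg/L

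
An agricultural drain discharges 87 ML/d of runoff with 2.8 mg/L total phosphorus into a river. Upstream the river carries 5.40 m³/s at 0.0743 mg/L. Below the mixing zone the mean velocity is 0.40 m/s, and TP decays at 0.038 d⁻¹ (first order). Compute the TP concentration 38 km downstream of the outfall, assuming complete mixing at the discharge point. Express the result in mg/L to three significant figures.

87 ML/d = 1.007 m³/s.
After complete mixing, C₀ = (1.007·2.8 + 5.4·0.0743) / 6.407 = 0.5027 mg/L.
Travel time t = 3.8e+04 m / 0.40 m/s = 9.5e+04 s = 1.1 d.
C = 0.5027·exp(−0.038·1.1) = 0.5027·0.9591 = 0.4821 mg/L.

0.482 mg/L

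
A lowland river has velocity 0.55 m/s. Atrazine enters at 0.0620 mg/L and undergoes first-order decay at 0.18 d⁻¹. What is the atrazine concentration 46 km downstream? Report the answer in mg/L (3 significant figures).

Travel time t = 46 km / 0.55 m/s = 4.6e+04/0.55 = 8.364e+04 s = 0.968 d.
First-order decay: C = 0.0620·exp(−0.18·0.968) = 0.0620·0.8401 = 0.05209 mg/L.

0.0521 mg/L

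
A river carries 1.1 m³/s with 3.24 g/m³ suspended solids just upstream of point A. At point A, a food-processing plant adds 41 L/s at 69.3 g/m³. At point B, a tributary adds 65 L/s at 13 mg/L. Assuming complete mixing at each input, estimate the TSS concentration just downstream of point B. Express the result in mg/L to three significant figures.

6.01 mg/L

41 L/s = 0.041 m³/s.
After input A: C = (1.1·3.24 + 0.041·69.3) / 1.141 = 5.614 mg/L.
65 L/s = 0.065 m³/s.
After input B: C = (1.141·5.614 + 0.065·13) / 1.206 = 6.012 mg/L.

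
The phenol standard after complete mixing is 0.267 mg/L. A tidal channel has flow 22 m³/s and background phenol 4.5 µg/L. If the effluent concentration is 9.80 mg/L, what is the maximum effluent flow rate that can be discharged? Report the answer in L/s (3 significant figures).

606 L/s

4.5 µg/L = 0.0045 mg/L.
Mass balance at complete mixing: C_std·(Q_w + Q_r) = Q_w·C_e + Q_r·C_b.
Rearranging, Q_w = Q_r·(C_std − C_b)/(C_e − C_std) = 22·(0.267 − 0.0045) / (9.8 − 0.267) = 0.6058 m³/s.
= 605.8 L/s.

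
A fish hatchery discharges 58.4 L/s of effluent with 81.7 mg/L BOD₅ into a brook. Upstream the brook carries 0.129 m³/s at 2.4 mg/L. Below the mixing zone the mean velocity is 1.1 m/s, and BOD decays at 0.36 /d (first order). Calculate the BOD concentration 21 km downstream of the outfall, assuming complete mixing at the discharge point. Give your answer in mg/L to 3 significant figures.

25.0 mg/L

58.4 L/s = 0.0584 m³/s.
After complete mixing, C₀ = (0.0584·81.7 + 0.129·2.4) / 0.1874 = 27.11 mg/L.
Travel time t = 2.1e+04 m / 1.1 m/s = 1.909e+04 s = 0.221 d.
C = 27.11·exp(−0.36·0.221) = 27.11·0.9235 = 25.04 mg/L.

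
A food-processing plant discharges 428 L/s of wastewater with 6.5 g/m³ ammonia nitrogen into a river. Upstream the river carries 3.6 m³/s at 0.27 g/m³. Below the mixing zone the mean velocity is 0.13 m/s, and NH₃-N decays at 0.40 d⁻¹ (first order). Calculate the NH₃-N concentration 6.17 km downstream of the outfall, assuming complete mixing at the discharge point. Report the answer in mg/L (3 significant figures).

428 L/s = 0.428 m³/s.
After complete mixing, C₀ = (0.428·6.5 + 3.6·0.27) / 4.028 = 0.932 mg/L.
Travel time t = 6170 m / 0.13 m/s = 4.746e+04 s = 0.5493 d.
C = 0.932·exp(−0.40·0.5493) = 0.932·0.8027 = 0.7481 mg/L.

0.748 mg/L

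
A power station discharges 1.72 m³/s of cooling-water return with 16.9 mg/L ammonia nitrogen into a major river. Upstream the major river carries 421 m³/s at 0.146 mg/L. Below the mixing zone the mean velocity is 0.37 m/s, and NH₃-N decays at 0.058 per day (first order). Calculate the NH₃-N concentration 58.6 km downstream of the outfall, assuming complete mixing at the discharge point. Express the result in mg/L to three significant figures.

0.193 mg/L

After complete mixing, C₀ = (1.72·16.9 + 421·0.146) / 422.7 = 0.2142 mg/L.
Travel time t = 5.86e+04 m / 0.37 m/s = 1.584e+05 s = 1.833 d.
C = 0.2142·exp(−0.058·1.833) = 0.2142·0.8991 = 0.1926 mg/L.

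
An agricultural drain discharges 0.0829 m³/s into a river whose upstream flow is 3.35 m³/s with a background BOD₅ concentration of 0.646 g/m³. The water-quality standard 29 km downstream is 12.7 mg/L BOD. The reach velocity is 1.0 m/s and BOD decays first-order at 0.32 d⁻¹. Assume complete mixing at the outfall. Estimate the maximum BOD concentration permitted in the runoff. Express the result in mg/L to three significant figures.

559 mg/L

Travel time to the compliance point: t = 2.9e+04/1.0 = 2.9e+04 s = 0.3356 d; decay factor exp(−0.32·0.3356) = 0.8982.
So the concentration just after mixing may be at most 12.7/0.8982 = 14.14 mg/L.
Mass balance: 14.14·3.433 = 0.0829·Cₑ + 3.35·0.646.
Cₑ = (48.54 − 2.164) / 0.0829 = 559.4 mg/L.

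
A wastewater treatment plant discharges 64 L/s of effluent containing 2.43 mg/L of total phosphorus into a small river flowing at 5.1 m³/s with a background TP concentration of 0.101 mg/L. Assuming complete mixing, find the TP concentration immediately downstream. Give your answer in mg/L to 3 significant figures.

64 L/s = 0.064 m³/s.
By mass balance at complete mixing, C = (0.064·2.43 + 5.1·0.101) / (0.064 + 5.1) = 0.6706/5.164 = 0.1299 mg/L.

0.130 mg/L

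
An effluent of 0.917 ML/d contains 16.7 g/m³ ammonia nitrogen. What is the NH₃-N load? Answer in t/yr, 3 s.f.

5.59 t/yr

0.917 ML/d = 0.01061 m³/s.
Mass flux = Q·C = 0.01061 m³/s × 16.7 g/m³ = 0.1772 g/s.
= 0.1772 g/s × 31.56 = 5.593 t/yr.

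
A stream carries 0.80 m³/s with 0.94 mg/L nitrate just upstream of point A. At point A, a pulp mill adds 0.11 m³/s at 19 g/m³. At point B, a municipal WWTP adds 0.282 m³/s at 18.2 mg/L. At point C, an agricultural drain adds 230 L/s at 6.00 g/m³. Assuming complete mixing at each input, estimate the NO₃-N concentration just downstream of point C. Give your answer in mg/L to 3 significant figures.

After input A: C = (0.8·0.94 + 0.11·19) / 0.91 = 3.123 mg/L.
After input B: C = (0.91·3.123 + 0.282·18.2) / 1.192 = 6.69 mg/L.
230 L/s = 0.23 m³/s.
After input C: C = (1.192·6.69 + 0.23·6) / 1.422 = 6.578 mg/L.

6.58 mg/L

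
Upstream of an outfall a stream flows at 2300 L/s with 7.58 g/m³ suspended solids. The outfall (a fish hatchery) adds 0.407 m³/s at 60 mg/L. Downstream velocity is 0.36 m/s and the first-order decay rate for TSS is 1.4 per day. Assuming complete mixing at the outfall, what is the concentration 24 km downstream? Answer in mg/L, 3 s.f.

2300 L/s = 2.3 m³/s.
After complete mixing, C₀ = (0.407·60 + 2.3·7.58) / 2.707 = 15.46 mg/L.
Travel time t = 2.4e+04 m / 0.36 m/s = 6.667e+04 s = 0.7716 d.
C = 15.46·exp(−1.4·0.7716) = 15.46·0.3395 = 5.249 mg/L.

5.25 mg/L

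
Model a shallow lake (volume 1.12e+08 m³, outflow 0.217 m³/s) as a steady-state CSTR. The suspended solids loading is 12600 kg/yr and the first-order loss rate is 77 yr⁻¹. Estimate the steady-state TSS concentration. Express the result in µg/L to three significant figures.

Outflow Q = 0.217 m³/s × 3.156e+07 s/yr = 6.848e+06 m³/yr.
Steady-state CSTR mass balance: W = Q·C + k·V·C, so C = W/(Q + kV).
Q + kV = 6.848e+06 + 77·1.12e+08 = 8.631e+09 m³/yr.
C = 12600/8.631e+09 = 1.46e-06 kg/m³ = 0.00146 mg/L = 1.46 µg/L.

1.46 µg/L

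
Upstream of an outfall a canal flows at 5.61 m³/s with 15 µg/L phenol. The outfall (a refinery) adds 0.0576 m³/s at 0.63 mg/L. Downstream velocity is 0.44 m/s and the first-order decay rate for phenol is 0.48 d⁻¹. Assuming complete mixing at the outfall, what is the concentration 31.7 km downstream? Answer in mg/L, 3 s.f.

15 µg/L = 0.015 mg/L.
After complete mixing, C₀ = (0.0576·0.63 + 5.61·0.015) / 5.668 = 0.02125 mg/L.
Travel time t = 3.17e+04 m / 0.44 m/s = 7.205e+04 s = 0.8339 d.
C = 0.02125·exp(−0.48·0.8339) = 0.02125·0.6702 = 0.01424 mg/L.

0.0142 mg/L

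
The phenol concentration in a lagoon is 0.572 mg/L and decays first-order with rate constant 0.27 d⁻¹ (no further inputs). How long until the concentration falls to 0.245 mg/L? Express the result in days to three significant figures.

t = ln(C₀/C)/k = ln(0.572/0.245)/0.27 = 0.8479/0.27 = 3.14 d.

3.14 d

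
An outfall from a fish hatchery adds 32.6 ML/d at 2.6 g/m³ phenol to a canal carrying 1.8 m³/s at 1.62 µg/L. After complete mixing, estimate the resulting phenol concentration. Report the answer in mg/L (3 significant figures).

0.452 mg/L

32.6 ML/d = 0.3773 m³/s.
1.62 µg/L = 0.00162 mg/L.
Flow-weighted mixing gives C = (0.3773·2.6 + 1.8·0.00162) / (0.3773 + 1.8) = 0.9839/2.177 = 0.4519 mg/L.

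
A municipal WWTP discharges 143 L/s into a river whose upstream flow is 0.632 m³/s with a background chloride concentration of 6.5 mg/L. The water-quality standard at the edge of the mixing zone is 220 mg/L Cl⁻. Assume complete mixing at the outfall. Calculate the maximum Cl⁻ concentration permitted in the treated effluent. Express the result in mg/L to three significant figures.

1160 mg/L

143 L/s = 0.143 m³/s.
Mass balance: 220·0.775 = 0.143·Cₑ + 0.632·6.5.
Cₑ = (170.5 − 4.108) / 0.143 = 1164 mg/L.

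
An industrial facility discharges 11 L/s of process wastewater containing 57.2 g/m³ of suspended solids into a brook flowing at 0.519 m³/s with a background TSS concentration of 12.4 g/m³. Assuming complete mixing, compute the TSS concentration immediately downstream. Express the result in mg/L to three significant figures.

11 L/s = 0.011 m³/s.
By mass balance at complete mixing, C = (0.011·57.2 + 0.519·12.4) / (0.011 + 0.519) = 7.065/0.53 = 13.33 mg/L.

13.3 mg/L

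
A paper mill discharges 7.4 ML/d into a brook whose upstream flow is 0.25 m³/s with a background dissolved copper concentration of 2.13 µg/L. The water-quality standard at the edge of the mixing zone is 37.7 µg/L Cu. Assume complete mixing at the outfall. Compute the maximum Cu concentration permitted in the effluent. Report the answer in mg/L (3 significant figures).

7.4 ML/d = 0.08565 m³/s.
2.13 µg/L = 0.00213 mg/L.
37.7 µg/L = 0.0377 mg/L.
Mass balance: 0.0377·0.3356 = 0.08565·Cₑ + 0.25·0.00213.
Cₑ = (0.01265 − 0.0005325) / 0.08565 = 0.1415 mg/L.

0.142 mg/L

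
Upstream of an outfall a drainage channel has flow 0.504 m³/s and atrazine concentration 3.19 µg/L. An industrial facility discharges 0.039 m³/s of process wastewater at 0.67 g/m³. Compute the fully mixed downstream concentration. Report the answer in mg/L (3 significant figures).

3.19 µg/L = 0.00319 mg/L.
Flow-weighted mixing gives C = (0.039·0.67 + 0.504·0.00319) / (0.039 + 0.504) = 0.02774/0.543 = 0.05108 mg/L.

0.0511 mg/L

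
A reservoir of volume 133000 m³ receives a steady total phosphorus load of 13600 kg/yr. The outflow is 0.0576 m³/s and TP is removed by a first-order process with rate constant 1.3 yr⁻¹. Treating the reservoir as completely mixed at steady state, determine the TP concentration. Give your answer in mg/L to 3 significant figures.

Outflow Q = 0.0576 m³/s × 3.156e+07 s/yr = 1.818e+06 m³/yr.
Steady-state CSTR mass balance: W = Q·C + k·V·C, so C = W/(Q + kV).
Q + kV = 1.818e+06 + 1.3·133000 = 1.991e+06 m³/yr.
C = 13600/1.991e+06 = 0.006832 kg/m³ = 6.832 mg/L.

6.83 mg/L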